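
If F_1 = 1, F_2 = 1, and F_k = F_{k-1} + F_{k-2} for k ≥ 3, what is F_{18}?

2584

Iterating the recurrence up to F_{13} = 233 and F_{12} = 144:
F_{14} = F_{13} + F_{12} = 233 + 144 = 377
F_{15} = F_{14} + F_{13} = 377 + 233 = 610
F_{16} = F_{15} + F_{14} = 610 + 377 = 987
F_{17} = F_{16} + F_{15} = 987 + 610 = 1597
F_{18} = F_{17} + F_{16} = 1597 + 987 = 2584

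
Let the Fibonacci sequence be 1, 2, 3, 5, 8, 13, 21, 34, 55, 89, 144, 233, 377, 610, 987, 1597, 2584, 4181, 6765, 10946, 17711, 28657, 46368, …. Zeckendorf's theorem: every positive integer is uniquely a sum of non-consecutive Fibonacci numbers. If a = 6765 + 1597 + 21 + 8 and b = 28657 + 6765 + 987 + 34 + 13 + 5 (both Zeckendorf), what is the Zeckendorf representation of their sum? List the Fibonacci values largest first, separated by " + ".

The two numbers are 8391 and 36461, so their sum is 44852.
Greedy algorithm:
take 28657 (≤ 44852); 44852 − 28657 = 16195
take 10946 (≤ 16195); 16195 − 10946 = 5249
take 4181 (≤ 5249); 5249 − 4181 = 1068
take 987 (≤ 1068); 1068 − 987 = 81
take 55 (≤ 81); 81 − 55 = 26
take 21 (≤ 26); 26 − 21 = 5
take 5 (≤ 5); 5 − 5 = 0

28657 + 10946 + 4181 + 987 + 55 + 21 + 5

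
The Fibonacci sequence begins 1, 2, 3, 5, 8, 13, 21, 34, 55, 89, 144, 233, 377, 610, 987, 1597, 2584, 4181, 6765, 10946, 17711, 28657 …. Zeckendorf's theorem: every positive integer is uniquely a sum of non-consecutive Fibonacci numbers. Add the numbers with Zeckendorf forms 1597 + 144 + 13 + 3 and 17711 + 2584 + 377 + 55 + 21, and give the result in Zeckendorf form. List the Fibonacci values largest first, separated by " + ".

17711 + 4181 + 610 + 3

The two numbers are 1757 and 20748, so their sum is 22505.
22505 − 17711 = 4794
4794 − 4181 = 613
613 − 610 = 3
3 − 3 = 0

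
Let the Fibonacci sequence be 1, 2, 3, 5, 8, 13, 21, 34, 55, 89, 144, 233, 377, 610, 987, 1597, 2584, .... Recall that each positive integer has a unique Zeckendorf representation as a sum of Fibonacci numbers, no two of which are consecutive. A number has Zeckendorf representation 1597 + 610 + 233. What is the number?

2440

1597 + 610 + 233 = 2440.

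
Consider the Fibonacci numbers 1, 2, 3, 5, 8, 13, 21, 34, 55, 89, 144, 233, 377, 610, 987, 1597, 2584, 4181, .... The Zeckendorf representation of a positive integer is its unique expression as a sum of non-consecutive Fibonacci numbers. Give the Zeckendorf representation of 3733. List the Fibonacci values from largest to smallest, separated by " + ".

3733: greatest Fibonacci not exceeding it is 2584, leaving 1149
1149: greatest Fibonacci not exceeding it is 987, leaving 162
162: greatest Fibonacci not exceeding it is 144, leaving 18
18: greatest Fibonacci not exceeding it is 13, leaving 5
5: greatest Fibonacci not exceeding it is 5, leaving 0
So 3733 = 2584 + 987 + 144 + 13 + 5, with no two terms consecutive in the sequence.

2584 + 987 + 144 + 13 + 5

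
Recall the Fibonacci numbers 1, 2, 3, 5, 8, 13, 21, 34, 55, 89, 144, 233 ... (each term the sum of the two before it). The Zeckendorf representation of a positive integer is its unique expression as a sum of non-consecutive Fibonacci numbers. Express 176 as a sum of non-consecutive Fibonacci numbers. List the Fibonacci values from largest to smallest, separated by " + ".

Repeatedly subtract the largest Fibonacci number that fits:
largest Fibonacci ≤ 176 is 144; 176 − 144 = 32
largest Fibonacci ≤ 32 is 21; 32 − 21 = 11
largest Fibonacci ≤ 11 is 8; 11 − 8 = 3
largest Fibonacci ≤ 3 is 3; 3 − 3 = 0
So 176 = 144 + 21 + 8 + 3, with no two terms consecutive in the sequence.

144 + 21 + 8 + 3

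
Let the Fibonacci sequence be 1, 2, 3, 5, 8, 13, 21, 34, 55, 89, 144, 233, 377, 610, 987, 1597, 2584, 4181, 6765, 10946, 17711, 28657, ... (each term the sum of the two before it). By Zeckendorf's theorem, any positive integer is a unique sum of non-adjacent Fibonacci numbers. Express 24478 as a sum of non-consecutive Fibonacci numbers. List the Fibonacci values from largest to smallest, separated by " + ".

17711 + 6765 + 2

24478: greatest Fibonacci not exceeding it is 17711, leaving 6767
6767: greatest Fibonacci not exceeding it is 6765, leaving 2
2: greatest Fibonacci not exceeding it is 2, leaving 0
So 24478 = 17711 + 6765 + 2, with no two terms consecutive in the sequence.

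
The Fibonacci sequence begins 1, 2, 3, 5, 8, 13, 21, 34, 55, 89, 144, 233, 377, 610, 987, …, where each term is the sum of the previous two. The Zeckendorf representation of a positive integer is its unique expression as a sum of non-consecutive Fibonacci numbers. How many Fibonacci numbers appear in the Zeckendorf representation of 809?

Repeatedly subtract the largest Fibonacci number that fits:
largest Fibonacci ≤ 809 is 610; 809 − 610 = 199
largest Fibonacci ≤ 199 is 144; 199 − 144 = 55
largest Fibonacci ≤ 55 is 55; 55 − 55 = 0
809 = 610 + 144 + 55, which has 3 terms.

3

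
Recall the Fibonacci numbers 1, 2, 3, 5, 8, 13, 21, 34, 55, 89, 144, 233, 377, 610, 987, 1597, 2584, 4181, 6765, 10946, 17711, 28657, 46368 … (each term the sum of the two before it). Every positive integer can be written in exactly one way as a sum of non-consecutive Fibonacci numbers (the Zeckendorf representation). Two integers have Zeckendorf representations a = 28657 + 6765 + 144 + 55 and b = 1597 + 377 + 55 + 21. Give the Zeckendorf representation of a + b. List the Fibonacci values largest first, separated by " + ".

28657 + 6765 + 1597 + 610 + 34 + 8

The two numbers are 35621 and 2050, so their sum is 37671.
largest Fibonacci ≤ 37671 is 28657; 37671 − 28657 = 9014
largest Fibonacci ≤ 9014 is 6765; 9014 − 6765 = 2249
largest Fibonacci ≤ 2249 is 1597; 2249 − 1597 = 652
largest Fibonacci ≤ 652 is 610; 652 − 610 = 42
largest Fibonacci ≤ 42 is 34; 42 − 34 = 8
largest Fibonacci ≤ 8 is 8; 8 − 8 = 0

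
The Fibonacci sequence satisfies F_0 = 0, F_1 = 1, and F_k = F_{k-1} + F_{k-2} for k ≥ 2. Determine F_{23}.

Iterating the recurrence up to F_{15} = 610 and F_{14} = 377:
F_{16} = F_{15} + F_{14} = 610 + 377 = 987
F_{17} = F_{16} + F_{15} = 987 + 610 = 1597
F_{18} = F_{17} + F_{16} = 1597 + 987 = 2584
F_{19} = F_{18} + F_{17} = 2584 + 1597 = 4181
F_{20} = F_{19} + F_{18} = 4181 + 2584 = 6765
F_{21} = F_{20} + F_{19} = 6765 + 4181 = 10946
F_{22} = F_{21} + F_{20} = 10946 + 6765 = 17711
F_{23} = F_{22} + F_{21} = 17711 + 10946 = 28657

28657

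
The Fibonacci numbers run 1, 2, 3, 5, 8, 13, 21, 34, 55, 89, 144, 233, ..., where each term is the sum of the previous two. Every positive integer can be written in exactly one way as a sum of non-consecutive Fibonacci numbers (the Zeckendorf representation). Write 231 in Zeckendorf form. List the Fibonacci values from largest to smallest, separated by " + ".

144 + 55 + 21 + 8 + 3

Greedily peel off the largest Fibonacci term at each step:
231 − 144 = 87
87 − 55 = 32
32 − 21 = 11
11 − 8 = 3
3 − 3 = 0
So 231 = 144 + 55 + 21 + 8 + 3, with no two terms consecutive in the sequence.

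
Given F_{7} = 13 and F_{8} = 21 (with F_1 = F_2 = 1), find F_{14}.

377

By the doubling identity F_{2k} = F_k(2F_{k+1} − F_k): F_{14} = 13·(2·21 − 13) = 13·29 = 377.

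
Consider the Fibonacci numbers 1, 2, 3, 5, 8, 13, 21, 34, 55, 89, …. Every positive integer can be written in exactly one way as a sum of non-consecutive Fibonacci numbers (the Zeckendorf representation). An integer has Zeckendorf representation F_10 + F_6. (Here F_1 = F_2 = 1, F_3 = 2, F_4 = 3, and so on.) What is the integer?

63

F_10 + F_6 = 55 + 8 = 63.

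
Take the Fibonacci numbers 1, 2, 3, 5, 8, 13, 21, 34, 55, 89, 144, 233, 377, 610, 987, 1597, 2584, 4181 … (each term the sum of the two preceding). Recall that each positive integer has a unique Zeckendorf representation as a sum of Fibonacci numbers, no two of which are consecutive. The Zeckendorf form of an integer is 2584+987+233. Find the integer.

2584+987+233 = 3804.

3804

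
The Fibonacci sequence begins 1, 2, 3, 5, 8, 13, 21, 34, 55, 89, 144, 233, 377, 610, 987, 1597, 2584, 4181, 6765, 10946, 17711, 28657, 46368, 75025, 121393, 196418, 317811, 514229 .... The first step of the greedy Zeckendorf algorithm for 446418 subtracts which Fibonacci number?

317811

317811 ≤ 446418 < 514229, so the largest Fibonacci number not exceeding 446418 is 317811.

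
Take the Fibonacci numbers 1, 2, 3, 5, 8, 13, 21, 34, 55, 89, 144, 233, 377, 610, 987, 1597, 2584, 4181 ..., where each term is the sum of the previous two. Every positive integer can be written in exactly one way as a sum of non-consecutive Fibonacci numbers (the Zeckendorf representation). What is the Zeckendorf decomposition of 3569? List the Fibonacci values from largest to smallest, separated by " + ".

2584 + 610 + 233 + 89 + 34 + 13 + 5 + 1

3569 − 2584 = 985
985 − 610 = 375
375 − 233 = 142
142 − 89 = 53
53 − 34 = 19
19 − 13 = 6
6 − 5 = 1
1 − 1 = 0
So 3569 = 2584 + 610 + 233 + 89 + 34 + 13 + 5 + 1, with no two terms consecutive in the sequence.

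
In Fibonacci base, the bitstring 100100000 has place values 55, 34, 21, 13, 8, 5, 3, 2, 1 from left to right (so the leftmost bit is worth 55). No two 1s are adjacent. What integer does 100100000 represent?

Summing the place values of the 1 bits: 55 + 13 = 68.

68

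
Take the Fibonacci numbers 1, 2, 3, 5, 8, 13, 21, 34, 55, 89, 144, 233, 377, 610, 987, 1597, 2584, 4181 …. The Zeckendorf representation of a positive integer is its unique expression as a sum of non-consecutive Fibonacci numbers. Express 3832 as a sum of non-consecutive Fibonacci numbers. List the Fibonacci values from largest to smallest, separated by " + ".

2584 + 987 + 233 + 21 + 5 + 2

Repeatedly subtract the largest Fibonacci number that fits:
subtract 2584 from 3832: 1248 remains
subtract 987 from 1248: 261 remains
subtract 233 from 261: 28 remains
subtract 21 from 28: 7 remains
subtract 5 from 7: 2 remains
subtract 2 from 2: 0 remains
So 3832 = 2584 + 987 + 233 + 21 + 5 + 2, with no two terms consecutive in the sequence.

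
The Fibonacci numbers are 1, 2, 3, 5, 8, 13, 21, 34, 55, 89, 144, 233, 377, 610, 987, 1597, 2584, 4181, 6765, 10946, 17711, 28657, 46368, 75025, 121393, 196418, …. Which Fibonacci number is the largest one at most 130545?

121393

121393 ≤ 130545 < 196418, so the largest Fibonacci number not exceeding 130545 is 121393.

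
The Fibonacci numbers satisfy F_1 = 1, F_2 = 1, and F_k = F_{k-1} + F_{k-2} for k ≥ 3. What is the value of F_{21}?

10946

Iterating the recurrence up to F_{14} = 377 and F_{13} = 233:
F_{15} = F_{14} + F_{13} = 377 + 233 = 610
F_{16} = F_{15} + F_{14} = 610 + 377 = 987
F_{17} = F_{16} + F_{15} = 987 + 610 = 1597
F_{18} = F_{17} + F_{16} = 1597 + 987 = 2584
F_{19} = F_{18} + F_{17} = 2584 + 1597 = 4181
F_{20} = F_{19} + F_{18} = 4181 + 2584 = 6765
F_{21} = F_{20} + F_{19} = 6765 + 4181 = 10946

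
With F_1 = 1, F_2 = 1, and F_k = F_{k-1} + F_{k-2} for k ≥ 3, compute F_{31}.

1346269

Iterating the recurrence up to F_{27} = 196418 and F_{26} = 121393:
F_{28} = F_{27} + F_{26} = 196418 + 121393 = 317811
F_{29} = F_{28} + F_{27} = 317811 + 196418 = 514229
F_{30} = F_{29} + F_{28} = 514229 + 317811 = 832040
F_{31} = F_{30} + F_{29} = 832040 + 514229 = 1346269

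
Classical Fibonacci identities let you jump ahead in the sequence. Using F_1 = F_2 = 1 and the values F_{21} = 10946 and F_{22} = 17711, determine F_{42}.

267914296

By the doubling identity F_{2k} = F_k(2F_{k+1} − F_k): F_{42} = 10946·(2·17711 − 10946) = 10946·24476 = 267914296.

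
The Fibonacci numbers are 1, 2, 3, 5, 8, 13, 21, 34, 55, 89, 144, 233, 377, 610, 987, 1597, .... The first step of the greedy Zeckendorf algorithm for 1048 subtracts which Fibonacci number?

987 ≤ 1048 < 1597, so the largest Fibonacci number not exceeding 1048 is 987.

987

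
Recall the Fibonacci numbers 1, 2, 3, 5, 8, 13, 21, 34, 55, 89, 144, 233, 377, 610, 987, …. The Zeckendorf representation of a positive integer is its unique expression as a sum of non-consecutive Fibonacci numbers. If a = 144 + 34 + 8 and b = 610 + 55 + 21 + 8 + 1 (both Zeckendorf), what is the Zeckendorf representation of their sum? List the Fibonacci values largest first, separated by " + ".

610 + 233 + 34 + 3 + 1

The two numbers are 186 and 695, so their sum is 881.
Greedy algorithm:
subtract 610 from 881: 271 remains
subtract 233 from 271: 38 remains
subtract 34 from 38: 4 remains
subtract 3 from 4: 1 remains
subtract 1 from 1: 0 remains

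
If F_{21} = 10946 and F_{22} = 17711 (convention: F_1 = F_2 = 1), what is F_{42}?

By the doubling identity F_{2k} = F_k(2F_{k+1} − F_k): F_{42} = 10946·(2·17711 − 10946) = 10946·24476 = 267914296.

267914296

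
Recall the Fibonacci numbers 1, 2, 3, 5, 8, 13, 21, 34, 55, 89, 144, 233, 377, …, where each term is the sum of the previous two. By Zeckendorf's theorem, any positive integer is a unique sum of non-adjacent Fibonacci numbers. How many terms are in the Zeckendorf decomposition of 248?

3

subtract 233 from 248: 15 remains
subtract 13 from 15: 2 remains
subtract 2 from 2: 0 remains
248 = 233 + 13 + 2, which has 3 terms.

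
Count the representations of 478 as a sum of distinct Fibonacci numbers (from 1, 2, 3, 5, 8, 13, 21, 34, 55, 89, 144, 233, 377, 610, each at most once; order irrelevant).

Each representation comes from the Zeckendorf form by replacing some F_k with F_{k−1} + F_{k−2} where possible.
478 = 377+89+8+3+1 = 377+55+34+8+3+1 = 233+144+89+8+3+1 = 377+55+21+13+8+3+1 = … (2 more), for 6 in all.

6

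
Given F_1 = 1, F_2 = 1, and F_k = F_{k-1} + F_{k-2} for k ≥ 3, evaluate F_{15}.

Iterating the recurrence up to F_{10} = 55 and F_{9} = 34:
F_{11} = F_{10} + F_{9} = 55 + 34 = 89
F_{12} = F_{11} + F_{10} = 89 + 55 = 144
F_{13} = F_{12} + F_{11} = 144 + 89 = 233
F_{14} = F_{13} + F_{12} = 233 + 144 = 377
F_{15} = F_{14} + F_{13} = 377 + 233 = 610

610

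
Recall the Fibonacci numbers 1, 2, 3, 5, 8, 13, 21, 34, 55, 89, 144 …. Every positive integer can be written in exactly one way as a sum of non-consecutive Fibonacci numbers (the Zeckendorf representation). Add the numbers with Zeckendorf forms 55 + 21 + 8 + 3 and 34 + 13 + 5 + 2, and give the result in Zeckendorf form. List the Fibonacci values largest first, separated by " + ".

The two numbers are 87 and 54, so their sum is 141.
89 ≤ 141 < 144, so take 89; remainder 52
34 ≤ 52 < 55, so take 34; remainder 18
13 ≤ 18 < 21, so take 13; remainder 5
5 ≤ 5 < 8, so take 5; remainder 0

89 + 34 + 13 + 5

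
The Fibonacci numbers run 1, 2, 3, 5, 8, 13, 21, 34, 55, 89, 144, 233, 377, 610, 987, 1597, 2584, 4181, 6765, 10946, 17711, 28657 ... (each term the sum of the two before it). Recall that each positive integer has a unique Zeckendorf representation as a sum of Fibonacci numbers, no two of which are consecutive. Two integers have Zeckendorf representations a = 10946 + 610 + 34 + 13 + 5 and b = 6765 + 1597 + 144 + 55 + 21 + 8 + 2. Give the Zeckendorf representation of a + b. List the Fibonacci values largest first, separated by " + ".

17711 + 1597 + 610 + 233 + 34 + 13 + 2

The two numbers are 11608 and 8592, so their sum is 20200.
largest Fibonacci ≤ 20200 is 17711; 20200 − 17711 = 2489
largest Fibonacci ≤ 2489 is 1597; 2489 − 1597 = 892
largest Fibonacci ≤ 892 is 610; 892 − 610 = 282
largest Fibonacci ≤ 282 is 233; 282 − 233 = 49
largest Fibonacci ≤ 49 is 34; 49 − 34 = 15
largest Fibonacci ≤ 15 is 13; 15 − 13 = 2
largest Fibonacci ≤ 2 is 2; 2 − 2 = 0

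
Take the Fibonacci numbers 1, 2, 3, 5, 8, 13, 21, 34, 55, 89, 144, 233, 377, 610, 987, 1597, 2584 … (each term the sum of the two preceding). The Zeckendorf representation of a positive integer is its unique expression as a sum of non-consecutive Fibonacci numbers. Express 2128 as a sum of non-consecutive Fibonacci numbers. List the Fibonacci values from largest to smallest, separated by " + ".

1597 + 377 + 144 + 8 + 2

largest Fibonacci ≤ 2128 is 1597; 2128 − 1597 = 531
largest Fibonacci ≤ 531 is 377; 531 − 377 = 154
largest Fibonacci ≤ 154 is 144; 154 − 144 = 10
largest Fibonacci ≤ 10 is 8; 10 − 8 = 2
largest Fibonacci ≤ 2 is 2; 2 − 2 = 0
So 2128 = 1597 + 377 + 144 + 8 + 2, with no two terms consecutive in the sequence.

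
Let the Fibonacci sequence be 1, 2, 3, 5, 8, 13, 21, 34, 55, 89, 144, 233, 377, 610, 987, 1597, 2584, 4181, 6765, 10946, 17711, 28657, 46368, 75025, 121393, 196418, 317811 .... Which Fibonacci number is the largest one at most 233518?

196418

196418 ≤ 233518 < 317811, so the largest Fibonacci number not exceeding 233518 is 196418.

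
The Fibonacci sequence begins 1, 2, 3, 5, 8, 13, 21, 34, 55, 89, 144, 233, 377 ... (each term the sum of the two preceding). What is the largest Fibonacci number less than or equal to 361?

233

233 ≤ 361 < 377, so the largest Fibonacci number not exceeding 361 is 233.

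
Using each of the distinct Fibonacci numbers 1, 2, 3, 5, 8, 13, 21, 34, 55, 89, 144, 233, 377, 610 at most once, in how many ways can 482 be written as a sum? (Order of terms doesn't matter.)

20

482 = 377+89+13+3 = 377+89+13+2+1 = 377+89+8+5+3 = 377+55+34+13+3 = … (16 more), for 20 in all.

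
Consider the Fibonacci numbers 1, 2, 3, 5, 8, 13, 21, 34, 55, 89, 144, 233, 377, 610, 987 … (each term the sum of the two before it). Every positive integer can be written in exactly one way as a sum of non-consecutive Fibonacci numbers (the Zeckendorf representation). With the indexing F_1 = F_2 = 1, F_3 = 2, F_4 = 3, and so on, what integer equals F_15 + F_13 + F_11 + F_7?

945

F_15 + F_13 + F_11 + F_7 = 610 + 233 + 89 + 13 = 945.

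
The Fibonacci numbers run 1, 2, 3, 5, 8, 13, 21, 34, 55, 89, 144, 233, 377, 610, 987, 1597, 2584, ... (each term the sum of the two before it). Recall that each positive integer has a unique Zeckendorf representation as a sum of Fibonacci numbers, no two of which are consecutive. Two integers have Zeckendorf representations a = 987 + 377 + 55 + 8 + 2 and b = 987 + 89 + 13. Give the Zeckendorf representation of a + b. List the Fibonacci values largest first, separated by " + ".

The two numbers are 1429 and 1089, so their sum is 2518.
Greedily peel off the largest Fibonacci term at each step:
2518: greatest Fibonacci not exceeding it is 1597, leaving 921
921: greatest Fibonacci not exceeding it is 610, leaving 311
311: greatest Fibonacci not exceeding it is 233, leaving 78
78: greatest Fibonacci not exceeding it is 55, leaving 23
23: greatest Fibonacci not exceeding it is 21, leaving 2
2: greatest Fibonacci not exceeding it is 2, leaving 0

1597 + 610 + 233 + 55 + 21 + 2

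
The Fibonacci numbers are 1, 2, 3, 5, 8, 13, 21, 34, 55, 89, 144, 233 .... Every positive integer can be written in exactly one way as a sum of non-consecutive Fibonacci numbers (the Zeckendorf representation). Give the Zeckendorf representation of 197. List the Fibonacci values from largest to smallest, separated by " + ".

take 144 (≤ 197); 197 − 144 = 53
take 34 (≤ 53); 53 − 34 = 19
take 13 (≤ 19); 19 − 13 = 6
take 5 (≤ 6); 6 − 5 = 1
take 1 (≤ 1); 1 − 1 = 0
So 197 = 144 + 34 + 13 + 5 + 1, with no two terms consecutive in the sequence.

144 + 34 + 13 + 5 + 1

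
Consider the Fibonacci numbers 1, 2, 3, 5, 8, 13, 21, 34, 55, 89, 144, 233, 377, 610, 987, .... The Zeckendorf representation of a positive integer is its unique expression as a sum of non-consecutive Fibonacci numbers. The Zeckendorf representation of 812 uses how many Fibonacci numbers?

4

take 610 (≤ 812); 812 − 610 = 202
take 144 (≤ 202); 202 − 144 = 58
take 55 (≤ 58); 58 − 55 = 3
take 3 (≤ 3); 3 − 3 = 0
812 = 610 + 144 + 55 + 3, which has 4 terms.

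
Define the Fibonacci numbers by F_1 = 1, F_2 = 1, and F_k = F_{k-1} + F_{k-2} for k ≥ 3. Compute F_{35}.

Iterating the recurrence up to F_{27} = 196418 and F_{26} = 121393:
F_{28} = F_{27} + F_{26} = 196418 + 121393 = 317811
F_{29} = F_{28} + F_{27} = 317811 + 196418 = 514229
F_{30} = F_{29} + F_{28} = 514229 + 317811 = 832040
F_{31} = F_{30} + F_{29} = 832040 + 514229 = 1346269
F_{32} = F_{31} + F_{30} = 1346269 + 832040 = 2178309
F_{33} = F_{32} + F_{31} = 2178309 + 1346269 = 3524578
F_{34} = F_{33} + F_{32} = 3524578 + 2178309 = 5702887
F_{35} = F_{34} + F_{33} = 5702887 + 3524578 = 9227465

9227465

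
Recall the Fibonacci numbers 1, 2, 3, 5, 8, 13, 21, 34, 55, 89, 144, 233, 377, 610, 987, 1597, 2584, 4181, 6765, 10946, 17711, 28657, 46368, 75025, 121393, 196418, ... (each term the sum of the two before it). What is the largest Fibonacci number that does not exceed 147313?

121393

121393 ≤ 147313 < 196418, so the largest Fibonacci number not exceeding 147313 is 121393.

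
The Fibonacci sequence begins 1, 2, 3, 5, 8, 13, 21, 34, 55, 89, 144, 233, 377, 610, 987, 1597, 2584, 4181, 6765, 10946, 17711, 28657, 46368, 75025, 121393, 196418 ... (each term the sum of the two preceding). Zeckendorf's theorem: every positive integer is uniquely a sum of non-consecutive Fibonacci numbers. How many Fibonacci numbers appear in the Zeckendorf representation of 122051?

5

121393 ≤ 122051 < 196418, so take 121393; remainder 658
610 ≤ 658 < 987, so take 610; remainder 48
34 ≤ 48 < 55, so take 34; remainder 14
13 ≤ 14 < 21, so take 13; remainder 1
1 ≤ 1 < 2, so take 1; remainder 0
122051 = 121393 + 610 + 34 + 13 + 1, which has 5 terms.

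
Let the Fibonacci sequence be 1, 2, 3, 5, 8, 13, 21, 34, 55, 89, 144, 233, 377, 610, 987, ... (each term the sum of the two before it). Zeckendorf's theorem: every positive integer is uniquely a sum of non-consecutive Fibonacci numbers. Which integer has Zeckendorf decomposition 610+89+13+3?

610+89+13+3 = 715.

715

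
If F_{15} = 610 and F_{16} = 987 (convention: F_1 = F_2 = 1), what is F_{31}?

1346269

By F_{2k+1} = F_k² + F_{k+1}²: F_{31} = 610² + 987² = 372100 + 974169 = 1346269.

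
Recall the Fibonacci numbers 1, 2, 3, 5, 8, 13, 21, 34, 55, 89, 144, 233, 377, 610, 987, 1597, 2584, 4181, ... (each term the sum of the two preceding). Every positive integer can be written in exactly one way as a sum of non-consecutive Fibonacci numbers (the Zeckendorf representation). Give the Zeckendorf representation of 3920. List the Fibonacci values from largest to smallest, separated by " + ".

2584 + 987 + 233 + 89 + 21 + 5 + 1

Greedy algorithm:
2584 ≤ 3920 < 4181, so take 2584; remainder 1336
987 ≤ 1336 < 1597, so take 987; remainder 349
233 ≤ 349 < 377, so take 233; remainder 116
89 ≤ 116 < 144, so take 89; remainder 27
21 ≤ 27 < 34, so take 21; remainder 6
5 ≤ 6 < 8, so take 5; remainder 1
1 ≤ 1 < 2, so take 1; remainder 0
So 3920 = 2584 + 987 + 233 + 89 + 21 + 5 + 1, with no two terms consecutive in the sequence.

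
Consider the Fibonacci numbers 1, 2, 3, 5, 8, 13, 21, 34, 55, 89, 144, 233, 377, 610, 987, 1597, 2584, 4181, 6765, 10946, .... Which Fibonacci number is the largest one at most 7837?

6765 ≤ 7837 < 10946, so the largest Fibonacci number not exceeding 7837 is 6765.

6765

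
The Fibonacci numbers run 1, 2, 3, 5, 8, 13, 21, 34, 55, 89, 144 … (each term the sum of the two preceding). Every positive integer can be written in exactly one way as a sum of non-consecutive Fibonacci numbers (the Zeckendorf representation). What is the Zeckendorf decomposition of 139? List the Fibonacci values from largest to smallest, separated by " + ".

89 + 34 + 13 + 3

Greedily peel off the largest Fibonacci term at each step:
89 ≤ 139 < 144, so take 89; remainder 50
34 ≤ 50 < 55, so take 34; remainder 16
13 ≤ 16 < 21, so take 13; remainder 3
3 ≤ 3 < 5, so take 3; remainder 0
So 139 = 89 + 34 + 13 + 3, with no two terms consecutive in the sequence.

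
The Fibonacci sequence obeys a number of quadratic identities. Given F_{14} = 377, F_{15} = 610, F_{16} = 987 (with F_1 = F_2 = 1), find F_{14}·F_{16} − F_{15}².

-1

377·987 − 610² = 372099 − 372100 = -1. (Cassini's identity: F_{k−1}F_{k+1} − F_k² = (−1)^k.)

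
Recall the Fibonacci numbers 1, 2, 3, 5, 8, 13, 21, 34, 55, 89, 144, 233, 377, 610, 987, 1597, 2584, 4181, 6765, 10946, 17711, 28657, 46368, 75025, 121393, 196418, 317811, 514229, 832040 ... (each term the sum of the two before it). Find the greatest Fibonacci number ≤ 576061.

514229 ≤ 576061 < 832040, so the largest Fibonacci number not exceeding 576061 is 514229.

514229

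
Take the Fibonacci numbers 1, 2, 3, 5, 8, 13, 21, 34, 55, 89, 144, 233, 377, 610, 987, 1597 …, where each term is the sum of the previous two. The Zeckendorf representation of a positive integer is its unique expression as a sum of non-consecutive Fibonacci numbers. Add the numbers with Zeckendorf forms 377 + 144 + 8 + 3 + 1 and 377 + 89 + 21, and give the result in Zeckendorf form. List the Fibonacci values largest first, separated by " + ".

987 + 21 + 8 + 3 + 1

The two numbers are 533 and 487, so their sum is 1020.
1020 − 987 = 33
33 − 21 = 12
12 − 8 = 4
4 − 3 = 1
1 − 1 = 0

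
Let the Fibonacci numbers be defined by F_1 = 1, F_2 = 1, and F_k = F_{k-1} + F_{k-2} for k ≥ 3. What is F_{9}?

34

Iterating the recurrence up to F_{5} = 5 and F_{4} = 3:
F_{6} = F_{5} + F_{4} = 5 + 3 = 8
F_{7} = F_{6} + F_{5} = 8 + 5 = 13
F_{8} = F_{7} + F_{6} = 13 + 8 = 21
F_{9} = F_{8} + F_{7} = 21 + 13 = 34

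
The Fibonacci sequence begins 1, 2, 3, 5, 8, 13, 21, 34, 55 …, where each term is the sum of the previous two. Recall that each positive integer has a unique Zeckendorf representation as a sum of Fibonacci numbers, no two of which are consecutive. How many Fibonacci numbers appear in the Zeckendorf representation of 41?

41 − 34 = 7
7 − 5 = 2
2 − 2 = 0
41 = 34 + 5 + 2, which has 3 terms.

3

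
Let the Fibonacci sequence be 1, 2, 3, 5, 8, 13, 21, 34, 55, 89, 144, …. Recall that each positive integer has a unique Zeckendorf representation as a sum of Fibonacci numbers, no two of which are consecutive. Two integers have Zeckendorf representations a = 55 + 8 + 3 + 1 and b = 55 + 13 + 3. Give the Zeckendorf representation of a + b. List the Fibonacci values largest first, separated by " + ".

The two numbers are 67 and 71, so their sum is 138.
subtract 89 from 138: 49 remains
subtract 34 from 49: 15 remains
subtract 13 from 15: 2 remains
subtract 2 from 2: 0 remains

89 + 34 + 13 + 2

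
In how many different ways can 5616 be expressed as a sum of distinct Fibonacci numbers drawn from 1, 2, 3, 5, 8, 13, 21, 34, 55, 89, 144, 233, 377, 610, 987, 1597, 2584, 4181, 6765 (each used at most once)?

64

5616 = 4181+987+377+55+13+3 = 4181+987+377+55+13+2+1 = 4181+987+377+55+8+5+3 = 4181+987+377+34+21+13+3 = … (60 more), for 64 in all.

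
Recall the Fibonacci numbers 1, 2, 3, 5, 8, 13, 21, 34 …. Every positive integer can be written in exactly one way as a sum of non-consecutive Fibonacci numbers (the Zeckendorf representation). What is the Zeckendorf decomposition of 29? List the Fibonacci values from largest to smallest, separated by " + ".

Greedily peel off the largest Fibonacci term at each step:
29 − 21 = 8
8 − 8 = 0
So 29 = 21 + 8, with no two terms consecutive in the sequence.

21 + 8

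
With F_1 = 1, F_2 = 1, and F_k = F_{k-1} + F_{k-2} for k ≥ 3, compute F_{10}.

55

Iterating the recurrence up to F_{2} = 1 and F_{1} = 1:
F_{3} = F_{2} + F_{1} = 1 + 1 = 2
F_{4} = F_{3} + F_{2} = 2 + 1 = 3
F_{5} = F_{4} + F_{3} = 3 + 2 = 5
F_{6} = F_{5} + F_{4} = 5 + 3 = 8
F_{7} = F_{6} + F_{5} = 8 + 5 = 13
F_{8} = F_{7} + F_{6} = 13 + 8 = 21
F_{9} = F_{8} + F_{7} = 21 + 13 = 34
F_{10} = F_{9} + F_{8} = 34 + 21 = 55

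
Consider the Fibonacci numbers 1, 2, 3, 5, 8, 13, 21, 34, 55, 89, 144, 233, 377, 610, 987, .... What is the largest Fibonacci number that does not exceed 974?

610

610 ≤ 974 < 987, so the largest Fibonacci number not exceeding 974 is 610.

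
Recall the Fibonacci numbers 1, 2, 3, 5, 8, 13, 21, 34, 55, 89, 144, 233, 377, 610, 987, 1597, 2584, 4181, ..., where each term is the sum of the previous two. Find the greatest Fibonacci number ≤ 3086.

2584 ≤ 3086 < 4181, so the largest Fibonacci number not exceeding 3086 is 2584.

2584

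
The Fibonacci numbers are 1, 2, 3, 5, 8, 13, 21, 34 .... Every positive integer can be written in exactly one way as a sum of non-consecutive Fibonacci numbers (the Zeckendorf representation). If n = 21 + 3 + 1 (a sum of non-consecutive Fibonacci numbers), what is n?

21 + 3 + 1 = 25.

25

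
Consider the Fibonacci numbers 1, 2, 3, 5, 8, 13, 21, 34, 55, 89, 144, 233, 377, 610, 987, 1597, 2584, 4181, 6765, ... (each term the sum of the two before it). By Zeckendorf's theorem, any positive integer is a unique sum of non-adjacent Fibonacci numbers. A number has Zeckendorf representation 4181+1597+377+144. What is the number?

4181+1597+377+144 = 6299.

6299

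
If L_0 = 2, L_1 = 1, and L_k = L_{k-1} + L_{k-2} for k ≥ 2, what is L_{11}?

Iterating the recurrence up to L_{4} = 7 and L_{3} = 4:
L_{5} = L_{4} + L_{3} = 7 + 4 = 11
L_{6} = L_{5} + L_{4} = 11 + 7 = 18
L_{7} = L_{6} + L_{5} = 18 + 11 = 29
L_{8} = L_{7} + L_{6} = 29 + 18 = 47
L_{9} = L_{8} + L_{7} = 47 + 29 = 76
L_{10} = L_{9} + L_{8} = 76 + 47 = 123
L_{11} = L_{10} + L_{9} = 123 + 76 = 199

199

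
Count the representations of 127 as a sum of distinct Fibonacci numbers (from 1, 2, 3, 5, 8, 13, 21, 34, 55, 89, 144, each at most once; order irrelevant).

127 = 89+34+3+1 = 89+21+13+3+1 = 89+21+8+5+3+1 = … (2 more), for 5 in all.

5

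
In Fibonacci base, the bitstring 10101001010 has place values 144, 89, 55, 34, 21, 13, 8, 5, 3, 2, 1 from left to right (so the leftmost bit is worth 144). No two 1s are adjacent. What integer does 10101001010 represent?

227

Summing the place values of the 1 bits: 144 + 55 + 21 + 5 + 2 = 227.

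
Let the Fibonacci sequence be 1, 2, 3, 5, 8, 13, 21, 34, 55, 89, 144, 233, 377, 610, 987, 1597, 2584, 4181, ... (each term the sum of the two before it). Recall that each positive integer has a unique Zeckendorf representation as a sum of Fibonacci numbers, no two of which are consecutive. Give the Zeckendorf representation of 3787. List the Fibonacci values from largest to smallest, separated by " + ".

2584 + 987 + 144 + 55 + 13 + 3 + 1

2584 ≤ 3787 < 4181, so take 2584; remainder 1203
987 ≤ 1203 < 1597, so take 987; remainder 216
144 ≤ 216 < 233, so take 144; remainder 72
55 ≤ 72 < 89, so take 55; remainder 17
13 ≤ 17 < 21, so take 13; remainder 4
3 ≤ 4 < 5, so take 3; remainder 1
1 ≤ 1 < 2, so take 1; remainder 0
So 3787 = 2584 + 987 + 144 + 55 + 13 + 3 + 1, with no two terms consecutive in the sequence.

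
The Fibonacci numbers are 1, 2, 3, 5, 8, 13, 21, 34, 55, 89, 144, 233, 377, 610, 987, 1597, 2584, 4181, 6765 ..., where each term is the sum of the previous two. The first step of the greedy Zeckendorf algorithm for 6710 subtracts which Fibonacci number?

4181

4181 ≤ 6710 < 6765, so the largest Fibonacci number not exceeding 6710 is 4181.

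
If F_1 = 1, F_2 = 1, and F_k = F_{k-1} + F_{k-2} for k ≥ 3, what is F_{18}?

2584

Iterating the recurrence up to F_{11} = 89 and F_{10} = 55:
F_{12} = F_{11} + F_{10} = 89 + 55 = 144
F_{13} = F_{12} + F_{11} = 144 + 89 = 233
F_{14} = F_{13} + F_{12} = 233 + 144 = 377
F_{15} = F_{14} + F_{13} = 377 + 233 = 610
F_{16} = F_{15} + F_{14} = 610 + 377 = 987
F_{17} = F_{16} + F_{15} = 987 + 610 = 1597
F_{18} = F_{17} + F_{16} = 1597 + 987 = 2584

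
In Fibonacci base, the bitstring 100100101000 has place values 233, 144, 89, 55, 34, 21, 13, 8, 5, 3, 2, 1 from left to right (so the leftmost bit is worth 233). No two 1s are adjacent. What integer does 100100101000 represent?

Summing the place values of the 1 bits: 233 + 55 + 13 + 5 = 306.

306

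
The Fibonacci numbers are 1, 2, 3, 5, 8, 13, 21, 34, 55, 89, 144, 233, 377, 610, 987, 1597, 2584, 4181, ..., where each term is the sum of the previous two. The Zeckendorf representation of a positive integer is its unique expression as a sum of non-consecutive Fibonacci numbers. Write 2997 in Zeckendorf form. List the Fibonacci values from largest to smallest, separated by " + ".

take 2584 (≤ 2997); 2997 − 2584 = 413
take 377 (≤ 413); 413 − 377 = 36
take 34 (≤ 36); 36 − 34 = 2
take 2 (≤ 2); 2 − 2 = 0
So 2997 = 2584 + 377 + 34 + 2, with no two terms consecutive in the sequence.

2584 + 377 + 34 + 2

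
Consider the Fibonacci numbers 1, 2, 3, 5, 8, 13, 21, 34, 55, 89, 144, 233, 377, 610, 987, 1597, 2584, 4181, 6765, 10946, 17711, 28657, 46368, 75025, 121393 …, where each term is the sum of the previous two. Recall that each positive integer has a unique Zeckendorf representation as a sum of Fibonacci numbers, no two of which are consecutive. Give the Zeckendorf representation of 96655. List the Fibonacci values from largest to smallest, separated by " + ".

75025 + 17711 + 2584 + 987 + 233 + 89 + 21 + 5

Repeatedly subtract the largest Fibonacci number that fits:
96655: greatest Fibonacci not exceeding it is 75025, leaving 21630
21630: greatest Fibonacci not exceeding it is 17711, leaving 3919
3919: greatest Fibonacci not exceeding it is 2584, leaving 1335
1335: greatest Fibonacci not exceeding it is 987, leaving 348
348: greatest Fibonacci not exceeding it is 233, leaving 115
115: greatest Fibonacci not exceeding it is 89, leaving 26
26: greatest Fibonacci not exceeding it is 21, leaving 5
5: greatest Fibonacci not exceeding it is 5, leaving 0
So 96655 = 75025 + 17711 + 2584 + 987 + 233 + 89 + 21 + 5, with no two terms consecutive in the sequence.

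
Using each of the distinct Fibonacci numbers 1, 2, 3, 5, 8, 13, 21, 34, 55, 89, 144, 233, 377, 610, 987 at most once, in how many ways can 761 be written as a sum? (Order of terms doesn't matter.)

Each representation comes from the Zeckendorf form by replacing some F_k with F_{k−1} + F_{k−2} where possible.
761 = 610+144+5+2 = 610+89+55+5+2 = 377+233+144+5+2 = 610+89+34+21+5+2 = … (4 more), for 8 in all.

8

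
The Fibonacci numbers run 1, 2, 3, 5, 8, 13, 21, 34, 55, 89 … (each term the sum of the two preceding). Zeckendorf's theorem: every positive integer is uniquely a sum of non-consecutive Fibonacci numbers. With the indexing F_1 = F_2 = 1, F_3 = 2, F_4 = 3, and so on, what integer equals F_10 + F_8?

76

F_10 + F_8 = 55 + 21 = 76.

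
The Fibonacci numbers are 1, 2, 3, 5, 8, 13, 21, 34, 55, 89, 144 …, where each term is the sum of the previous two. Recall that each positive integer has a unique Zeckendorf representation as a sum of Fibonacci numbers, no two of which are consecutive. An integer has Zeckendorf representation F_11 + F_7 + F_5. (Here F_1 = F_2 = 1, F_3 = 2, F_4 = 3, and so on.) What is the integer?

107

F_11 + F_7 + F_5 = 89 + 13 + 5 = 107.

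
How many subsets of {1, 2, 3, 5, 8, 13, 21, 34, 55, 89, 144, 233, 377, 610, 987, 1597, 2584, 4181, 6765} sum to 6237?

42

Each representation comes from the Zeckendorf form by replacing some F_k with F_{k−1} + F_{k−2} where possible.
6237 = 4181+1597+377+55+21+5+1 = 4181+1597+377+55+21+3+2+1 = 4181+1597+377+55+13+8+5+1 = … (39 more), for 42 in all.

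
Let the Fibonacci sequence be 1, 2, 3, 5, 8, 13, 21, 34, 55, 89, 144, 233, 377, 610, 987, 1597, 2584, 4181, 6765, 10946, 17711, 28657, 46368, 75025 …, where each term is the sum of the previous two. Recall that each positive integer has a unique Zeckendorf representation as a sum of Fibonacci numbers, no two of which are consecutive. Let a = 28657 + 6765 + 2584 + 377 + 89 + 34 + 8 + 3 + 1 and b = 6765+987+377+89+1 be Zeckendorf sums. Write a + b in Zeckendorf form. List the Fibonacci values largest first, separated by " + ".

46368 + 233 + 89 + 34 + 13

The two numbers are 38518 and 8219, so their sum is 46737.
subtract 46368 from 46737: 369 remains
subtract 233 from 369: 136 remains
subtract 89 from 136: 47 remains
subtract 34 from 47: 13 remains
subtract 13 from 13: 0 remains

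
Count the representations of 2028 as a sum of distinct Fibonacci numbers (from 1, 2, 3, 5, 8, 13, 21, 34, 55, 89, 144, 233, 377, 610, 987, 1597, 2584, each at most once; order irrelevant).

6

2028 = 1597+377+34+13+5+2 = 1597+233+144+34+13+5+2 = 987+610+377+34+13+5+2 = 1597+233+89+55+34+13+5+2 = … (2 more), for 6 in all.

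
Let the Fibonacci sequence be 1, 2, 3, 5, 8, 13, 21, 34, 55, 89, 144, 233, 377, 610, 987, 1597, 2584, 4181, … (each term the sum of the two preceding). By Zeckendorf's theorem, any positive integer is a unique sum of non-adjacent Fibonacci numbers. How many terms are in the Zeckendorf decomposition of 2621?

3

2621: greatest Fibonacci not exceeding it is 2584, leaving 37
37: greatest Fibonacci not exceeding it is 34, leaving 3
3: greatest Fibonacci not exceeding it is 3, leaving 0
2621 = 2584 + 34 + 3, which has 3 terms.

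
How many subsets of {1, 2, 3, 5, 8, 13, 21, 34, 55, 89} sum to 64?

5

64 = 55+8+1 = 55+5+3+1 = 34+21+8+1 = 34+21+5+3+1 = 34+13+8+5+3+1 — 5 representations.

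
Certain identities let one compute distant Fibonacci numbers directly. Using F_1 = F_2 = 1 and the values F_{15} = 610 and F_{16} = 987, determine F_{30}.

By the doubling identity F_{2k} = F_k(2F_{k+1} − F_k): F_{30} = 610·(2·987 − 610) = 610·1364 = 832040.

832040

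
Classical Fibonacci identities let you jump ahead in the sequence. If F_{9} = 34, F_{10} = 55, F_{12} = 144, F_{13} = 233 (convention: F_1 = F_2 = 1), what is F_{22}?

17711

By the addition formula F_{m+n} = F_m F_{n+1} + F_{m−1} F_n with m=10, n=12: F_{22} = 55·233 + 34·144 = 12815 + 4896 = 17711.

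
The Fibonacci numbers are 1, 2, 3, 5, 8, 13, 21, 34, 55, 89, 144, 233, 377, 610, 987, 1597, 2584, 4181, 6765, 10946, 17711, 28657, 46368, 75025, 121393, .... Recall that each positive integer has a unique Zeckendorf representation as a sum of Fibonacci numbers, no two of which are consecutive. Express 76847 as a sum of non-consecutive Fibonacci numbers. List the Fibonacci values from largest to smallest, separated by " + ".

76847 − 75025 = 1822
1822 − 1597 = 225
225 − 144 = 81
81 − 55 = 26
26 − 21 = 5
5 − 5 = 0
So 76847 = 75025 + 1597 + 144 + 55 + 21 + 5, with no two terms consecutive in the sequence.

75025 + 1597 + 144 + 55 + 21 + 5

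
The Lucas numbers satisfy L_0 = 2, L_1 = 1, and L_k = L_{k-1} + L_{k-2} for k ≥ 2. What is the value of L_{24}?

103682

Iterating the recurrence up to L_{17} = 3571 and L_{16} = 2207:
L_{18} = L_{17} + L_{16} = 3571 + 2207 = 5778
L_{19} = L_{18} + L_{17} = 5778 + 3571 = 9349
L_{20} = L_{19} + L_{18} = 9349 + 5778 = 15127
L_{21} = L_{20} + L_{19} = 15127 + 9349 = 24476
L_{22} = L_{21} + L_{20} = 24476 + 15127 = 39603
L_{23} = L_{22} + L_{21} = 39603 + 24476 = 64079
L_{24} = L_{23} + L_{22} = 64079 + 39603 = 103682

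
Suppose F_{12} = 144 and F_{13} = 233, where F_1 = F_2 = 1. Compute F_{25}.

75025

By F_{2k+1} = F_k² + F_{k+1}²: F_{25} = 144² + 233² = 20736 + 54289 = 75025.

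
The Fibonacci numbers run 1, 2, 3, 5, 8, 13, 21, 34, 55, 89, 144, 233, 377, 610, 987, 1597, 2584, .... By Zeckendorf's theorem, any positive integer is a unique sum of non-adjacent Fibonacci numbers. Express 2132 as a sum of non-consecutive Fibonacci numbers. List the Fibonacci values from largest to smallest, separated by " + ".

2132 − 1597 = 535
535 − 377 = 158
158 − 144 = 14
14 − 13 = 1
1 − 1 = 0
So 2132 = 1597 + 377 + 144 + 13 + 1, with no two terms consecutive in the sequence.

1597 + 377 + 144 + 13 + 1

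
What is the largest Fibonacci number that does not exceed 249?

233 ≤ 249 < 377, so the largest Fibonacci number not exceeding 249 is 233.

233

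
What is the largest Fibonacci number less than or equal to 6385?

4181 ≤ 6385 < 6765, so the largest Fibonacci number not exceeding 6385 is 4181.

4181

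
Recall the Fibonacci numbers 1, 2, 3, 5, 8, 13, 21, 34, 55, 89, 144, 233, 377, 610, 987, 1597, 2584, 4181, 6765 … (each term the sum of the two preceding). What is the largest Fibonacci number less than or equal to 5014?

4181

4181 ≤ 5014 < 6765, so the largest Fibonacci number not exceeding 5014 is 4181.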